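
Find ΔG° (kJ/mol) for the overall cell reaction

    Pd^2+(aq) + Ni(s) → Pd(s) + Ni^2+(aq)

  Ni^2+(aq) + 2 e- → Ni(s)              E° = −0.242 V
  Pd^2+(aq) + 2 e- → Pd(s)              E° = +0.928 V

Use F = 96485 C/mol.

−226 kJ/mol

In the reaction as written Pd^2+(aq) is reduced, so the Pd²⁺/Pd couple is the cathode and Ni²⁺/Ni is the anode.
E°cell = +0.928 − (−0.242) = +1.170 V; balancing electrons gives n = 2.
ΔG° = −nFE°cell = −(2)(96485)(+1.170) J/mol = −226 kJ/mol.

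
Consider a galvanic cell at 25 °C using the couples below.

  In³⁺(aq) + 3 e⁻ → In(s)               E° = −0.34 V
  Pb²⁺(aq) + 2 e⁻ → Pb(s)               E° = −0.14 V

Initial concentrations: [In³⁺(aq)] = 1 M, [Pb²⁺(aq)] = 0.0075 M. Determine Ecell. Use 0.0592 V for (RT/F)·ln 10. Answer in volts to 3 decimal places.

Since E°(Pb²⁺/Pb) > E°(In³⁺/In), Pb²⁺/Pb serves as the cathode.
The standard potential is −0.14 − (−0.34) = +0.20 V and the balanced reaction transfers n = 6 electrons.
For the overall reaction 3 Pb²⁺(aq) + 2 In(s) → 3 Pb(s) + 2 In³⁺(aq), Q = [In³⁺(aq)]^2 / [Pb²⁺(aq)]^3 = 2.37×10^6, giving log Q = 6.375.
E = E° − (0.0592/n)·log Q = +0.20 − (0.0592/6)(6.375) = +0.137 V.

+0.137 V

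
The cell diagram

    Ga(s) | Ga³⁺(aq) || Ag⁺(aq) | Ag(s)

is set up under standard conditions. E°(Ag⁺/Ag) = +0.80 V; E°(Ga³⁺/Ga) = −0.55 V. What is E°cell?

By convention the left-hand electrode in cell notation is the anode (oxidation) and the right-hand electrode is the cathode (reduction).
E°cell = E°(right) − E°(left) = +0.80 − (−0.55) = +1.35 V.

+1.35 V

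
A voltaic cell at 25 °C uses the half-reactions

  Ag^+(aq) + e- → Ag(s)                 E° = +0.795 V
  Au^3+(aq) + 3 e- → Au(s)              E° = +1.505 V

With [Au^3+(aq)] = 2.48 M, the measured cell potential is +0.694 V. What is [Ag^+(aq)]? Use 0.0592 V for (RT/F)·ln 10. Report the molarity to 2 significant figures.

Au³⁺/Au is the cathode (higher E°); E°cell = +1.505 − (+0.795) = +0.710 V with n = 3.
Since E = E° − (0.0592/n)·log Q, log Q = n(E° − E)/0.0592 = 0.811.
Balancing electrons gives Au^3+(aq) + 3 Ag(s) → Au(s) + 3 Ag^+(aq); thus Q = [Ag^+(aq)]^3 / [Au^3+(aq)].
Substituting the known concentrations and solving, log [Ag^+(aq)] = 0.402 and [Ag^+(aq)] = 2.5 M.

2.5 M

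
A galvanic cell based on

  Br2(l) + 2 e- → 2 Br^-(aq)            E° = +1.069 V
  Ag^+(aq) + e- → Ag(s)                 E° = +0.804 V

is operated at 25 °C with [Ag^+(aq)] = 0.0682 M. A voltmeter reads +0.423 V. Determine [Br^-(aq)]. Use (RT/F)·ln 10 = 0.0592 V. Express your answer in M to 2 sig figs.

The Br₂/Br⁻ couple has the larger reduction potential, so it is the cathode: E°cell = +1.069 − (+0.804) = +0.265 V and n = 2.
From the Nernst equation, log Q = n(E° − E)/0.0592 = 2·(+0.265 − (+0.423))/0.0592 = −5.338.
For Br2(l) + 2 Ag(s) → 2 Br^-(aq) + 2 Ag^+(aq), the reaction quotient is Q = [Br^-(aq)]^2·[Ag^+(aq)]^2.
Isolating [Br^-(aq)] in Q = 10^{−5.338} yields log [Br^-(aq)] = −1.503, i.e. 0.031 M.

0.031 M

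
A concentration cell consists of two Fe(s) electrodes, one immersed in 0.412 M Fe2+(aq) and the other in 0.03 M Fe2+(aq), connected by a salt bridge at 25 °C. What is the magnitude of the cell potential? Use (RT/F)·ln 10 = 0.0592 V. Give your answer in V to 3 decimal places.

For a concentration cell E°cell = 0, since both electrodes use the same couple.
The compartment with the higher Fe2+(aq) concentration (0.412 M) acts as the cathode; ions are reduced there and produced at the dilute (0.03 M) anode.
With n = 2, Ecell = −(0.0592/2)·log([dilute]/[conc]) = −(0.0592/2)·log(0.03/0.412) = +0.034 V.

0.034 V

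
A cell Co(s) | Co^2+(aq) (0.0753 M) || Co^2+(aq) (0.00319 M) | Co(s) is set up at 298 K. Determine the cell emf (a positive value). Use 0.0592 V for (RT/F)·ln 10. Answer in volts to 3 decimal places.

For a concentration cell E°cell = 0, since both electrodes use the same couple.
The compartment with the higher Co^2+(aq) concentration (0.0753 M) acts as the cathode; ions are reduced there and produced at the dilute (0.00319 M) anode.
With n = 2, Ecell = −(0.0592/2)·log([dilute]/[conc]) = −(0.0592/2)·log(0.00319/0.0753) = +0.041 V.

0.041 V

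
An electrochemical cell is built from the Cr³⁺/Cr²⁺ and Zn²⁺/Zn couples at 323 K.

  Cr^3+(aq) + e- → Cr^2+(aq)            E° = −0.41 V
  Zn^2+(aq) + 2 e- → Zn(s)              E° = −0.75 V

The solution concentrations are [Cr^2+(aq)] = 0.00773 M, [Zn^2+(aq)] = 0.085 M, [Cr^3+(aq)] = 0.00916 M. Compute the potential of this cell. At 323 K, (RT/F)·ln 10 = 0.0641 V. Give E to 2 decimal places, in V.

+0.38 V

Cr³⁺/Cr²⁺ is reduced (cathode, E° = −0.41 V) and Zn²⁺/Zn is oxidized (anode).
The standard potential is −0.41 − (−0.75) = +0.34 V and the balanced reaction transfers n = 2 electrons.
Balancing gives 2 Cr^3+(aq) + Zn(s) → 2 Cr^2+(aq) + Zn^2+(aq); hence Q = ([Cr^2+(aq)]^2·[Zn^2+(aq)]) / [Cr^3+(aq)]^2 = 0.0605 (log Q = −1.218).
Applying E = E° − (RT ln10/nF)·log Q gives +0.34 − (0.0641/2)(−1.218) = +0.38 V.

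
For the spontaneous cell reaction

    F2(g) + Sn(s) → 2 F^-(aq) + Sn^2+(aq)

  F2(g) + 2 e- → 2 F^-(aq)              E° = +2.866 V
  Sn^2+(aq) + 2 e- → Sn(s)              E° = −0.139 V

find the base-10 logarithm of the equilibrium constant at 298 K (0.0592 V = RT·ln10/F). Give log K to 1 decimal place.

The F₂/F⁻ couple is reduced (cathode); E°cell = +2.866 − (−0.139) = +3.005 V with n = 2.
At equilibrium E = 0, so log K = nE°cell / 0.0592 = (2)(+3.005) / 0.0592 = 101.5.

log K = 101.5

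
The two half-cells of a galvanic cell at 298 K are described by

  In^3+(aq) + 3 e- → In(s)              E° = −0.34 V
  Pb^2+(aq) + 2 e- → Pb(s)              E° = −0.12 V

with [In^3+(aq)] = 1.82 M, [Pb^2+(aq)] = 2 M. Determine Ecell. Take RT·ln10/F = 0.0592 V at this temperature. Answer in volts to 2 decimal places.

Since E°(Pb²⁺/Pb) > E°(In³⁺/In), Pb²⁺/Pb serves as the cathode.
E°cell = E°cat − E°an = −0.12 − (−0.34) = +0.22 V; n = 6.
Balancing gives 3 Pb^2+(aq) + 2 In(s) → 3 Pb(s) + 2 In^3+(aq); hence Q = [In^3+(aq)]^2 / [Pb^2+(aq)]^3 = 0.414 (log Q = −0.383).
E = E° − (0.0592/n)·log Q = +0.22 − (0.0592/6)(−0.383) = +0.22 V.

+0.22 V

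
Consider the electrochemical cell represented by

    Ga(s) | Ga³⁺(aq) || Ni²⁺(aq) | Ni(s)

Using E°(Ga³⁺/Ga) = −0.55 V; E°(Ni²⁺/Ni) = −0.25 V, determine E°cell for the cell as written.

By convention the left-hand electrode in cell notation is the anode (oxidation) and the right-hand electrode is the cathode (reduction).
E°cell = E°(right) − E°(left) = −0.25 − (−0.55) = +0.30 V.

+0.30 V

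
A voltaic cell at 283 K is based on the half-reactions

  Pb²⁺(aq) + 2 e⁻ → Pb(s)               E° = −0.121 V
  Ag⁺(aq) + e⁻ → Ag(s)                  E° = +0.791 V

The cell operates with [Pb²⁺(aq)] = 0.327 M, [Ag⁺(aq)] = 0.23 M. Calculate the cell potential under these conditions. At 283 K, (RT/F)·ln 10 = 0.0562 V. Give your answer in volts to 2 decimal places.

+0.89 V

Since E°(Ag⁺/Ag) > E°(Pb²⁺/Pb), Ag⁺/Ag serves as the cathode.
The standard potential is +0.791 − (−0.121) = +0.912 V and the balanced reaction transfers n = 2 electrons.
Balancing gives 2 Ag⁺(aq) + Pb(s) → 2 Ag(s) + Pb²⁺(aq); hence Q = [Pb²⁺(aq)] / [Ag⁺(aq)]^2 = 6.18 (log Q = 0.791).
Applying E = E° − (RT ln10/nF)·log Q gives +0.912 − (0.0562/2)(0.791) = +0.89 V.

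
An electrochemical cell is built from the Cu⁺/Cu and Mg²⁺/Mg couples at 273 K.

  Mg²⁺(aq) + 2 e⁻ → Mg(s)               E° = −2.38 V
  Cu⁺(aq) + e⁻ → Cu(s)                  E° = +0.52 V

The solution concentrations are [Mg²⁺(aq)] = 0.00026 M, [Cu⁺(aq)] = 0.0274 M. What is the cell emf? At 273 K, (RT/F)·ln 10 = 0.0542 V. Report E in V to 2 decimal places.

+2.91 V

Since E°(Cu⁺/Cu) > E°(Mg²⁺/Mg), Cu⁺/Cu serves as the cathode.
The standard potential is +0.52 − (−2.38) = +2.90 V and the balanced reaction transfers n = 2 electrons.
For the overall reaction 2 Cu⁺(aq) + Mg(s) → 2 Cu(s) + Mg²⁺(aq), Q = [Mg²⁺(aq)] / [Cu⁺(aq)]^2 = 0.346, giving log Q = −0.461.
By the Nernst equation, E = +2.90 − (0.0542/2)·(−0.461) = +2.91 V.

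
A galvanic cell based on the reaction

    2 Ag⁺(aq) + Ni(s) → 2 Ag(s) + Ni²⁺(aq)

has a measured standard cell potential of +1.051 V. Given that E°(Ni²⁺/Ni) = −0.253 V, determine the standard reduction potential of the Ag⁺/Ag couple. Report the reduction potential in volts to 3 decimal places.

+0.798 V

In the reaction as written the Ag⁺/Ag couple is reduced (cathode) and Ni²⁺/Ni is oxidized (anode), so E°cell = E°(Ag⁺/Ag) − E°(Ni²⁺/Ni).
E°(Ag⁺/Ag) = E°cell + E°(anode) = +1.051 + (−0.253) = +0.798 V.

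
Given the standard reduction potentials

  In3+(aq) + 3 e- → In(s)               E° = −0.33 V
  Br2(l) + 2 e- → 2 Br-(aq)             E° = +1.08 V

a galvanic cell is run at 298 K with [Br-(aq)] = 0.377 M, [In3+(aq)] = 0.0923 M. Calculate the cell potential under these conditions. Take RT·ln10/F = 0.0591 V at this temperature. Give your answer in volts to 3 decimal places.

+1.455 V

The Br₂/Br⁻ couple has the more positive E°, so it is the cathode; In³⁺/In is the anode.
The standard potential is +1.08 − (−0.33) = +1.41 V and the balanced reaction transfers n = 6 electrons.
For the overall reaction 3 Br2(l) + 2 In(s) → 6 Br-(aq) + 2 In3+(aq), Q = [Br-(aq)]^6·[In3+(aq)]^2 = 2.45×10^−5, giving log Q = −4.612.
E = E° − (0.0591/n)·log Q = +1.41 − (0.0591/6)(−4.612) = +1.455 V.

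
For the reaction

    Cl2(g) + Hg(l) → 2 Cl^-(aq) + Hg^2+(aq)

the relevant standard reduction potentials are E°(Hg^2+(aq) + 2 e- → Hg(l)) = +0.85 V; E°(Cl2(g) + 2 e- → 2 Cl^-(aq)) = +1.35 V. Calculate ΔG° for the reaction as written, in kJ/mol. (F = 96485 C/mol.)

In the reaction as written Cl2(g) is reduced, so the Cl₂/Cl⁻ couple is the cathode and Hg²⁺/Hg is the anode.
E°cell = +1.35 − (+0.85) = +0.50 V; balancing electrons gives n = 2.
ΔG° = −nFE°cell = −(2)(96485)(+0.50) J/mol = −96.5 kJ/mol.

−96.5 kJ/mol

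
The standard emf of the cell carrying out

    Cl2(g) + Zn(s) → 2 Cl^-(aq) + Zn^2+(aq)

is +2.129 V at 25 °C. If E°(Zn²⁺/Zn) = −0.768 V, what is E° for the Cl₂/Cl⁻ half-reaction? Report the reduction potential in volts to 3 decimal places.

In the reaction as written the Cl₂/Cl⁻ couple is reduced (cathode) and Zn²⁺/Zn is oxidized (anode), so E°cell = E°(Cl₂/Cl⁻) − E°(Zn²⁺/Zn).
E°(Cl₂/Cl⁻) = E°cell + E°(anode) = +2.129 + (−0.768) = +1.361 V.

+1.361 V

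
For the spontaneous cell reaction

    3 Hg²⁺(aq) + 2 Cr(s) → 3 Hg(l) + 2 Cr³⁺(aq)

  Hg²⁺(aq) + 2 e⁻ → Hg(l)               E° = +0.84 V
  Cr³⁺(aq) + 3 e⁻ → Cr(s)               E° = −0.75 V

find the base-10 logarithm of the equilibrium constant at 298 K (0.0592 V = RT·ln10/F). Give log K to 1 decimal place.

The Hg²⁺/Hg couple is reduced (cathode); E°cell = +0.84 − (−0.75) = +1.59 V with n = 6.
At equilibrium E = 0, so log K = nE°cell / 0.0592 = (6)(+1.59) / 0.0592 = 161.1.

log K = 161.1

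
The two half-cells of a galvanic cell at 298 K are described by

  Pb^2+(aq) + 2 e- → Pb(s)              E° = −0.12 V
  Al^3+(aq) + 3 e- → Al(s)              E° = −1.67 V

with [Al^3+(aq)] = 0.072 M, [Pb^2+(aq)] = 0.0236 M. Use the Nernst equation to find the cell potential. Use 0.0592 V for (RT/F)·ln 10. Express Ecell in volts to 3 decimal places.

The Pb²⁺/Pb couple has the more positive E°, so it is the cathode; Al³⁺/Al is the anode.
E°cell = E°cat − E°an = −0.12 − (−1.67) = +1.55 V; n = 6.
For the overall reaction 3 Pb^2+(aq) + 2 Al(s) → 3 Pb(s) + 2 Al^3+(aq), Q = [Al^3+(aq)]^2 / [Pb^2+(aq)]^3 = 394, giving log Q = 2.596.
Applying E = E° − (RT ln10/nF)·log Q gives +1.55 − (0.0592/6)(2.596) = +1.524 V.

+1.524 V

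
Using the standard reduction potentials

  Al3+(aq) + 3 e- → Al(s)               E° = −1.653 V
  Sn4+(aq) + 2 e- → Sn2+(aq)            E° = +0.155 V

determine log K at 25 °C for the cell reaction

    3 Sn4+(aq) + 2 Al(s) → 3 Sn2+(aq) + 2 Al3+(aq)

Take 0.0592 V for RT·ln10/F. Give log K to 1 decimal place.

The Sn⁴⁺/Sn²⁺ couple is reduced (cathode); E°cell = +0.155 − (−1.653) = +1.808 V with n = 6.
At equilibrium E = 0, so log K = nE°cell / 0.0592 = (6)(+1.808) / 0.0592 = 183.2.

log K = 183.2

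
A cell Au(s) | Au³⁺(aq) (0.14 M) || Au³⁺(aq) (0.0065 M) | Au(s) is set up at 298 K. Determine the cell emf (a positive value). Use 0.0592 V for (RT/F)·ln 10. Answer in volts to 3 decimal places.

For a concentration cell E°cell = 0, since both electrodes use the same couple.
The compartment with the higher Au³⁺(aq) concentration (0.14 M) acts as the cathode; ions are reduced there and produced at the dilute (0.0065 M) anode.
With n = 3, Ecell = −(0.0592/3)·log([dilute]/[conc]) = −(0.0592/3)·log(0.0065/0.14) = +0.026 V.

0.026 V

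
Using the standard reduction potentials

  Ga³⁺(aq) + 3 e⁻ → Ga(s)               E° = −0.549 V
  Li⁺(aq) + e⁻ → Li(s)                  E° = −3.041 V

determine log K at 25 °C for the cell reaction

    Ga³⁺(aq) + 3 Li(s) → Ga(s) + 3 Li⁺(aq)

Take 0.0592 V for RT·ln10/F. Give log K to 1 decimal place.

log K = 126.3

The Ga³⁺/Ga couple is reduced (cathode); E°cell = −0.549 − (−3.041) = +2.492 V with n = 3.
At equilibrium E = 0, so log K = nE°cell / 0.0592 = (3)(+2.492) / 0.0592 = 126.3.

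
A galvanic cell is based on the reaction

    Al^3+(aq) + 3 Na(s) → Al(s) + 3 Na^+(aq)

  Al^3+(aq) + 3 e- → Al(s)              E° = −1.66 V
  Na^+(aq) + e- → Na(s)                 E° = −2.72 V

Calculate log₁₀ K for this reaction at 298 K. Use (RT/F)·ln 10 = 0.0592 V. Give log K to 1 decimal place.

The Al³⁺/Al couple is reduced (cathode); E°cell = −1.66 − (−2.72) = +1.06 V with n = 3.
At equilibrium E = 0, so log K = nE°cell / 0.0592 = (3)(+1.06) / 0.0592 = 53.7.

log K = 53.7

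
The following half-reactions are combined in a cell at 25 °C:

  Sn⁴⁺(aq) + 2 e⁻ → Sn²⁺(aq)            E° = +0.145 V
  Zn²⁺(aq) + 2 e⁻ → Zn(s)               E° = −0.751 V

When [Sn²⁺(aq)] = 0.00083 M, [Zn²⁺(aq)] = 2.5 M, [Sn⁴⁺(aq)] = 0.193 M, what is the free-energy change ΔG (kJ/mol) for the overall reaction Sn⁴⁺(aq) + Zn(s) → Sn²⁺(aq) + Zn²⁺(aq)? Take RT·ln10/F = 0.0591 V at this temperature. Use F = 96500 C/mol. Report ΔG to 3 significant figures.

−184 kJ/mol

The standard cell potential is +0.145 − (−0.751) = +0.896 V, with n = 2 electrons in the balanced equation.
The reaction quotient is ([Sn²⁺(aq)]·[Zn²⁺(aq)]) / [Sn⁴⁺(aq)] = 0.0108; by Nernst, E = +0.896 − (0.0591/2)(−1.969) = +0.9542 V.
ΔG = −nFE = −(2)(96500)(+0.9542) J/mol = −184 kJ/mol.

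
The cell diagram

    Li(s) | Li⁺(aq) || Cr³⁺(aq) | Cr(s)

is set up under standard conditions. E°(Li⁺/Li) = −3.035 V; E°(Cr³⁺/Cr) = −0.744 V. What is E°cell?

By convention the left-hand electrode in cell notation is the anode (oxidation) and the right-hand electrode is the cathode (reduction).
E°cell = E°(right) − E°(left) = −0.744 − (−3.035) = +2.291 V.

+2.291 V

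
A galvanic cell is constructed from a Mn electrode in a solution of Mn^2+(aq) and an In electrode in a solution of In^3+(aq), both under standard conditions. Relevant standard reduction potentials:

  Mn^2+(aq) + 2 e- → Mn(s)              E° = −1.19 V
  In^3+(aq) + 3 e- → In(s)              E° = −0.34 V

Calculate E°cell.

+0.85 V

Of the two couples in this cell, the one with the more positive reduction potential is reduced at the cathode: here that is In³⁺/In (−0.34 V); Mn²⁺/Mn (−1.19 V) is the anode.
E°cell = E°(cathode) − E°(anode) = −0.34 − (−1.19) = +0.85 V.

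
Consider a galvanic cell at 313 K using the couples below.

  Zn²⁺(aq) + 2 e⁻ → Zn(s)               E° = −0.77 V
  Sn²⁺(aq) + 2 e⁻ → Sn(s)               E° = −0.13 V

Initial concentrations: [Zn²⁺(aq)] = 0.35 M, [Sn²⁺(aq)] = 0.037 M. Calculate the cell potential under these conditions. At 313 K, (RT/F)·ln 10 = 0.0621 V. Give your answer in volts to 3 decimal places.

Sn²⁺/Sn is reduced (cathode, E° = −0.13 V) and Zn²⁺/Zn is oxidized (anode).
E°cell = −0.13 − (−0.77) = +0.64 V, with n = 2 electrons transferred.
For the overall reaction Sn²⁺(aq) + Zn(s) → Sn(s) + Zn²⁺(aq), Q = [Zn²⁺(aq)] / [Sn²⁺(aq)] = 9.46, giving log Q = 0.976.
Applying E = E° − (RT ln10/nF)·log Q gives +0.64 − (0.0621/2)(0.976) = +0.610 V.

+0.610 V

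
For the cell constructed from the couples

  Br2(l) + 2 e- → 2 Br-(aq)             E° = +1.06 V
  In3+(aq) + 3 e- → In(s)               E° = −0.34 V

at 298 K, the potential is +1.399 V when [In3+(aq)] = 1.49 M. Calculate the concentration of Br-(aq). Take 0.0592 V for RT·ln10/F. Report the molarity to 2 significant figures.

0.91 M

The Br₂/Br⁻ couple has the larger reduction potential, so it is the cathode: E°cell = +1.06 − (−0.34) = +1.40 V and n = 6.
From the Nernst equation, log Q = n(E° − E)/0.0592 = 6·(+1.40 − (+1.399))/0.0592 = 0.101.
For 3 Br2(l) + 2 In(s) → 6 Br-(aq) + 2 In3+(aq), the reaction quotient is Q = [Br-(aq)]^6·[In3+(aq)]^2.
Solving for the unknown gives log [Br-(aq)] = −0.041, so [Br-(aq)] ≈ 0.91 M.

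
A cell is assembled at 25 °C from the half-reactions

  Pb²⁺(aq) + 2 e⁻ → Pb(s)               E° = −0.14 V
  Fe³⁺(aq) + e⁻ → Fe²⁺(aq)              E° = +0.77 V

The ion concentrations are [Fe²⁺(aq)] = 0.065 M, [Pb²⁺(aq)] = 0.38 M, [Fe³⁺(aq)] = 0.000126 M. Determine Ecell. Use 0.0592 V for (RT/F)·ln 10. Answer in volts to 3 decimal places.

+0.762 V

Fe³⁺/Fe²⁺ is reduced (cathode, E° = +0.77 V) and Pb²⁺/Pb is oxidized (anode).
E°cell = E°cat − E°an = +0.77 − (−0.14) = +0.91 V; n = 2.
Balancing gives 2 Fe³⁺(aq) + Pb(s) → 2 Fe²⁺(aq) + Pb²⁺(aq); hence Q = ([Fe²⁺(aq)]^2·[Pb²⁺(aq)]) / [Fe³⁺(aq)]^2 = 1.01×10^5 (log Q = 5.005).
By the Nernst equation, E = +0.91 − (0.0592/2)·(5.005) = +0.762 V.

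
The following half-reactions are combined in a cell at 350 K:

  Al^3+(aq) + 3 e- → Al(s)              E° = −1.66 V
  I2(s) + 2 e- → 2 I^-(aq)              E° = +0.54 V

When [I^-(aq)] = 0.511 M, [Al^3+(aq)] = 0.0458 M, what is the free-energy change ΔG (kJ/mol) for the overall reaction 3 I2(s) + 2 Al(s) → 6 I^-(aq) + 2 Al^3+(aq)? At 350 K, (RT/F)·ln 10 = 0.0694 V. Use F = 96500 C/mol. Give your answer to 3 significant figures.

The standard cell potential is +0.54 − (−1.66) = +2.20 V, with n = 6 electrons in the balanced equation.
Q = [I^-(aq)]^6·[Al^3+(aq)]^2 = 3.73×10^−5, so log Q = −4.428 and E = +2.20 − (0.0694/6)(−4.428) = +2.2512 V.
Finally ΔG = −nFE = −(6)(96500 C/mol)(+2.2512 V) = −1300 kJ/mol.

−1300 kJ/mol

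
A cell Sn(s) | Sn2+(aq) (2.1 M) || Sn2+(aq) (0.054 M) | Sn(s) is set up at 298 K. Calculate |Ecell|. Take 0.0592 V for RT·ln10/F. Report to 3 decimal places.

0.047 V

For a concentration cell E°cell = 0, since both electrodes use the same couple.
The compartment with the higher Sn2+(aq) concentration (2.1 M) acts as the cathode; ions are reduced there and produced at the dilute (0.054 M) anode.
With n = 2, Ecell = −(0.0592/2)·log([dilute]/[conc]) = −(0.0592/2)·log(0.054/2.1) = +0.047 V.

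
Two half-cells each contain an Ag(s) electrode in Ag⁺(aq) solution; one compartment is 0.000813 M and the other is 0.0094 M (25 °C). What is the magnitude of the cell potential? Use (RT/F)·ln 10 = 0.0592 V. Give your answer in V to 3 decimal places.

For a concentration cell E°cell = 0, since both electrodes use the same couple.
The compartment with the higher Ag⁺(aq) concentration (0.0094 M) acts as the cathode; ions are reduced there and produced at the dilute (0.000813 M) anode.
With n = 1, Ecell = −(0.0592/1)·log([dilute]/[conc]) = −(0.0592/1)·log(0.000813/0.0094) = +0.063 V.

0.063 V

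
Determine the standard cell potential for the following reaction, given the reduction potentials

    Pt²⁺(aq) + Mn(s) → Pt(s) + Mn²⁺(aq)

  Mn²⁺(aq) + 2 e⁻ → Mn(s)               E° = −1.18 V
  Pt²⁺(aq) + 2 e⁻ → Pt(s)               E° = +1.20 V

In the reaction as written, Pt²⁺(aq) is reduced (cathode) and Mn²⁺(aq) is produced by oxidation at the anode.
E°cell = E°(cathode) − E°(anode) = +1.20 − (−1.18) = +2.38 V.
The positive value indicates the reaction is spontaneous as written.

+2.38 V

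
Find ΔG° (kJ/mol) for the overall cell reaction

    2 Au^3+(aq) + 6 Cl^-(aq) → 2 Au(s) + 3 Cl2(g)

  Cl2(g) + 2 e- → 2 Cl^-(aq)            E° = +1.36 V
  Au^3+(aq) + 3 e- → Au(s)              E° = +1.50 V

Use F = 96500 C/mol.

−81.1 kJ/mol

In the reaction as written Au^3+(aq) is reduced, so the Au³⁺/Au couple is the cathode and Cl₂/Cl⁻ is the anode.
E°cell = +1.50 − (+1.36) = +0.14 V; balancing electrons gives n = 6.
ΔG° = −nFE°cell = −(6)(96500)(+0.14) J/mol = −81.1 kJ/mol.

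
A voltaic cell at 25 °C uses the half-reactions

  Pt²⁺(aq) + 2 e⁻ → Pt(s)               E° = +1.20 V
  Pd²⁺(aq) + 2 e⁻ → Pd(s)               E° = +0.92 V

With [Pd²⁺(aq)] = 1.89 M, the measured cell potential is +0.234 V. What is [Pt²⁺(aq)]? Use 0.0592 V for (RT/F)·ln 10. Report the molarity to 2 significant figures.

0.053 M

The Pt²⁺/Pt couple has the larger reduction potential, so it is the cathode: E°cell = +1.20 − (+0.92) = +0.28 V and n = 2.
Since E = E° − (0.0592/n)·log Q, log Q = n(E° − E)/0.0592 = 1.554.
Balancing electrons gives Pt²⁺(aq) + Pd(s) → Pt(s) + Pd²⁺(aq); thus Q = [Pd²⁺(aq)] / [Pt²⁺(aq)].
Isolating [Pt²⁺(aq)] in Q = 10^{1.554} yields log [Pt²⁺(aq)] = −1.278, i.e. 0.053 M.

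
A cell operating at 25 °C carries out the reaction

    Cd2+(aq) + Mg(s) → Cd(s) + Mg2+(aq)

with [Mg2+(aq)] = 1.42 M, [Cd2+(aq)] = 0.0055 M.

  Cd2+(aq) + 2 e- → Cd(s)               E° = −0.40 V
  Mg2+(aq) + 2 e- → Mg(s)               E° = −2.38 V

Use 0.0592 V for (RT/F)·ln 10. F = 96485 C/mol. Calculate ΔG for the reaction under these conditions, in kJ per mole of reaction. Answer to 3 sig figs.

−368 kJ/mol

E°cell = −0.40 − (−2.38) = +1.98 V; the balanced reaction transfers n = 2 electrons.
The reaction quotient is [Mg2+(aq)] / [Cd2+(aq)] = 258; by Nernst, E = +1.98 − (0.0592/2)(2.412) = +1.9086 V.
Then ΔG = −nFE = −2 × 96485 × +1.9086 J/mol = −368 kJ/mol.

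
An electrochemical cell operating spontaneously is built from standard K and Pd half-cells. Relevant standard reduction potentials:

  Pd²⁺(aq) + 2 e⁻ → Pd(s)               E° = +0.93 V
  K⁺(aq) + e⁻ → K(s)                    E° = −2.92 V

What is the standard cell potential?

+3.85 V

The Pd²⁺/Pd couple has the higher E°, so Pd ion is reduced (cathode) and K is oxidized (anode).
E°cell = E°(cathode) − E°(anode) = +0.93 − (−2.92) = +3.85 V.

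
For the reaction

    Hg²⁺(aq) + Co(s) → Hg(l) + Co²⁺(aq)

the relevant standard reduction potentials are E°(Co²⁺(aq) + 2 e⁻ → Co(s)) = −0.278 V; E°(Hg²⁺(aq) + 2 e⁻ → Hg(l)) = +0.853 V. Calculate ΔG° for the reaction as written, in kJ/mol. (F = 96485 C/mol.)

In the reaction as written Hg²⁺(aq) is reduced, so the Hg²⁺/Hg couple is the cathode and Co²⁺/Co is the anode.
E°cell = +0.853 − (−0.278) = +1.131 V; balancing electrons gives n = 2.
ΔG° = −nFE°cell = −(2)(96485)(+1.131) J/mol = −218 kJ/mol.

−218 kJ/mol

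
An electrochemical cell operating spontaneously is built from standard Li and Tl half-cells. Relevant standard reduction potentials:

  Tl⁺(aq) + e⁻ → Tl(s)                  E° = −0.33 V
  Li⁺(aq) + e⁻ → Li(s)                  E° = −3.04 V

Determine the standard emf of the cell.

The Tl⁺/Tl couple has the higher E°, so Tl ion is reduced (cathode) and Li is oxidized (anode).
E°cell = E°(cathode) − E°(anode) = −0.33 − (−3.04) = +2.71 V.

+2.71 V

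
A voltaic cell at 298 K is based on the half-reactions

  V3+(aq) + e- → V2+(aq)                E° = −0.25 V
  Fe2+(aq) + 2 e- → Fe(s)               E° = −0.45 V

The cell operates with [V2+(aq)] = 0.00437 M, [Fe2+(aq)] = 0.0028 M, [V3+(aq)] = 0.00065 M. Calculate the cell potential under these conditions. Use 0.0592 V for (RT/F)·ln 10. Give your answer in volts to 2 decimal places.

The V³⁺/V²⁺ couple has the more positive E°, so it is the cathode; Fe²⁺/Fe is the anode.
E°cell = E°cat − E°an = −0.25 − (−0.45) = +0.20 V; n = 2.
The balanced reaction is 2 V3+(aq) + Fe(s) → 2 V2+(aq) + Fe2+(aq), so Q = ([V2+(aq)]^2·[Fe2+(aq)]) / [V3+(aq)]^2 = 0.127 and log Q = −0.898.
E = E° − (0.0592/n)·log Q = +0.20 − (0.0592/2)(−0.898) = +0.23 V.

+0.23 V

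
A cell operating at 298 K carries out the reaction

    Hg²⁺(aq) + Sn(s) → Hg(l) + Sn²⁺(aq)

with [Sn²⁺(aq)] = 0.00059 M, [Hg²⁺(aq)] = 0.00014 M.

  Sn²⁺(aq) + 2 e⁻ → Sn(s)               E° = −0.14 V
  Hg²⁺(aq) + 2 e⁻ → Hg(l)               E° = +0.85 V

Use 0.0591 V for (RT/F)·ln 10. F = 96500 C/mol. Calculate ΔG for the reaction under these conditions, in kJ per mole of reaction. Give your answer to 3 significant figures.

−187 kJ/mol

E°cell = +0.85 − (−0.14) = +0.99 V; the balanced reaction transfers n = 2 electrons.
Q = [Sn²⁺(aq)] / [Hg²⁺(aq)] = 4.21, so log Q = 0.625 and E = +0.99 − (0.0591/2)(0.625) = +0.9715 V.
Then ΔG = −nFE = −2 × 96500 × +0.9715 J/mol = −187 kJ/mol.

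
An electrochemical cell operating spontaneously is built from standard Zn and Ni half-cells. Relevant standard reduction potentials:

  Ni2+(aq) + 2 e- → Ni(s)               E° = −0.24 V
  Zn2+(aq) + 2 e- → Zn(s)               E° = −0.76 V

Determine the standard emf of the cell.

The Ni²⁺/Ni couple has the higher E°, so Ni ion is reduced (cathode) and Zn is oxidized (anode).
E°cell = E°(cathode) − E°(anode) = −0.24 − (−0.76) = +0.52 V.

+0.52 V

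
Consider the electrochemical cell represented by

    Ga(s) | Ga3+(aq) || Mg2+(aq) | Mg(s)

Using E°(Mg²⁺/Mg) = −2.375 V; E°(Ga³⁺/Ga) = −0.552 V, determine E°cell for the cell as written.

By convention the left-hand electrode in cell notation is the anode (oxidation) and the right-hand electrode is the cathode (reduction).
E°cell = E°(right) − E°(left) = −2.375 − (−0.552) = −1.823 V.
The negative sign shows that, as written, the cell would require an external voltage to drive the reaction.

−1.823 V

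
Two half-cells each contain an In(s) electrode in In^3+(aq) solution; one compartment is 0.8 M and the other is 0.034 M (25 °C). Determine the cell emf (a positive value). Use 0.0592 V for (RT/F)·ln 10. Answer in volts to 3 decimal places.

0.027 V

For a concentration cell E°cell = 0, since both electrodes use the same couple.
The compartment with the higher In^3+(aq) concentration (0.8 M) acts as the cathode; ions are reduced there and produced at the dilute (0.034 M) anode.
With n = 3, Ecell = −(0.0592/3)·log([dilute]/[conc]) = −(0.0592/3)·log(0.034/0.8) = +0.027 V.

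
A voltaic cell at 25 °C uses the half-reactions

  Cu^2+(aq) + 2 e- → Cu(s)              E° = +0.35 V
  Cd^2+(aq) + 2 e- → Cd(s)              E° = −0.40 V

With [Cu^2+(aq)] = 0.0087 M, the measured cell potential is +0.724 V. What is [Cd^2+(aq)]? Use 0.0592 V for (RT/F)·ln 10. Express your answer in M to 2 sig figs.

0.066 M

Cu²⁺/Cu is the cathode (higher E°); E°cell = +0.35 − (−0.40) = +0.75 V with n = 2.
Since E = E° − (0.0592/n)·log Q, log Q = n(E° − E)/0.0592 = 0.878.
The balanced reaction is Cu^2+(aq) + Cd(s) → Cu(s) + Cd^2+(aq), so Q = [Cd^2+(aq)] / [Cu^2+(aq)].
Isolating [Cd^2+(aq)] in Q = 10^{0.878} yields log [Cd^2+(aq)] = −1.182, i.e. 0.066 M.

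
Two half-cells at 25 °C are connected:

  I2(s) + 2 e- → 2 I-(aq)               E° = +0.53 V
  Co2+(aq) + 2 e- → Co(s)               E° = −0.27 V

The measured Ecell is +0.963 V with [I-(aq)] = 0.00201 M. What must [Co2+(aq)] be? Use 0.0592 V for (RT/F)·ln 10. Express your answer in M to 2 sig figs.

With I₂/I⁻ at the cathode and Co²⁺/Co at the anode, E°cell = +0.53 − (−0.27) = +0.80 V (n = 2).
From the Nernst equation, log Q = n(E° − E)/0.0592 = 2·(+0.80 − (+0.963))/0.0592 = −5.507.
Balancing electrons gives I2(s) + Co(s) → 2 I-(aq) + Co2+(aq); thus Q = [I-(aq)]^2·[Co2+(aq)].
Isolating [Co2+(aq)] in Q = 10^{−5.507} yields log [Co2+(aq)] = −0.113, i.e. 0.77 M.

0.77 M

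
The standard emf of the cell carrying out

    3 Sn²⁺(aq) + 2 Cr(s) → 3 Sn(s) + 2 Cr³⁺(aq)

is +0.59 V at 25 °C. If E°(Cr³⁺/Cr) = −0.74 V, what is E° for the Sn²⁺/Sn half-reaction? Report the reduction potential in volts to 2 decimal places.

−0.15 V

In the reaction as written the Sn²⁺/Sn couple is reduced (cathode) and Cr³⁺/Cr is oxidized (anode), so E°cell = E°(Sn²⁺/Sn) − E°(Cr³⁺/Cr).
E°(Sn²⁺/Sn) = E°cell + E°(anode) = +0.59 + (−0.74) = −0.15 V.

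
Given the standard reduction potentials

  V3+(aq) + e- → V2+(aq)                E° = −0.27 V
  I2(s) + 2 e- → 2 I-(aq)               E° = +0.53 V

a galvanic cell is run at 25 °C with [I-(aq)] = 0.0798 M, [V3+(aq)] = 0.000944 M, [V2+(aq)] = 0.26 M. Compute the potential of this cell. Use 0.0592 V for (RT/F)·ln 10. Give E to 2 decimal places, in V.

Since E°(I₂/I⁻) > E°(V³⁺/V²⁺), I₂/I⁻ serves as the cathode.
E°cell = +0.53 − (−0.27) = +0.80 V, with n = 2 electrons transferred.
The balanced reaction is I2(s) + 2 V2+(aq) → 2 I-(aq) + 2 V3+(aq), so Q = ([I-(aq)]^2·[V3+(aq)]^2) / [V2+(aq)]^2 = 8.39×10^−8 and log Q = −7.076.
By the Nernst equation, E = +0.80 − (0.0592/2)·(−7.076) = +1.01 V.

+1.01 V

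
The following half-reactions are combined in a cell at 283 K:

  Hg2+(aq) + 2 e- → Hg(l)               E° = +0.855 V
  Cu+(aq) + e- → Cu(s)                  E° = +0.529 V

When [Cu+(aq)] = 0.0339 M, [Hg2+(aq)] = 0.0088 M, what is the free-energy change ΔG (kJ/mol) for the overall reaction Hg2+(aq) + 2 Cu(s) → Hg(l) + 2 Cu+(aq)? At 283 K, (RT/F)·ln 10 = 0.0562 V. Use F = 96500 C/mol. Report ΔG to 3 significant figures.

−67.7 kJ/mol

E°cell = +0.855 − (+0.529) = +0.326 V; the balanced reaction transfers n = 2 electrons.
Here Q = [Cu+(aq)]^2 / [Hg2+(aq)] = 0.131 (log Q = −0.884), giving E = +0.326 − (0.0562/2)·(−0.884) = +0.3508 V.
ΔG = −nFE = −(2)(96500)(+0.3508) J/mol = −67.7 kJ/mol.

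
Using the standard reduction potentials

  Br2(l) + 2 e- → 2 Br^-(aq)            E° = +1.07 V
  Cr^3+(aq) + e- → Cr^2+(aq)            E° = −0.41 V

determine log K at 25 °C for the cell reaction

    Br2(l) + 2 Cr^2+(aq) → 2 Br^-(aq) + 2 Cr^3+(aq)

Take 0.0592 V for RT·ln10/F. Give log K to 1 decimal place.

The Br₂/Br⁻ couple is reduced (cathode); E°cell = +1.07 − (−0.41) = +1.48 V with n = 2.
At equilibrium E = 0, so log K = nE°cell / 0.0592 = (2)(+1.48) / 0.0592 = 50.0.

log K = 50.0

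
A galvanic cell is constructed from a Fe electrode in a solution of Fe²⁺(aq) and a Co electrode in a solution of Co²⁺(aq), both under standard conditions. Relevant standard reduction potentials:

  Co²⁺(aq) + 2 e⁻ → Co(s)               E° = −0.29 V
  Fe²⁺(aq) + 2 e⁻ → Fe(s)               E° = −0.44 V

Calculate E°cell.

The Co²⁺/Co couple has the higher E°, so Co ion is reduced (cathode) and Fe is oxidized (anode).
E°cell = E°(cathode) − E°(anode) = −0.29 − (−0.44) = +0.15 V.

+0.15 V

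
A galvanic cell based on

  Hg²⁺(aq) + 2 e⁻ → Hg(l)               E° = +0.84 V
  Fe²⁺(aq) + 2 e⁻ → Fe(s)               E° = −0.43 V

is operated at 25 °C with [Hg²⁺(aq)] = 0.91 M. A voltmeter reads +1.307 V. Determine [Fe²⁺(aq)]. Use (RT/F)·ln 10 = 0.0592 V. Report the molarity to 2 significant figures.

0.051 M

With Hg²⁺/Hg at the cathode and Fe²⁺/Fe at the anode, E°cell = +0.84 − (−0.43) = +1.27 V (n = 2).
Since E = E° − (0.0592/n)·log Q, log Q = n(E° − E)/0.0592 = −1.250.
For Hg²⁺(aq) + Fe(s) → Hg(l) + Fe²⁺(aq), the reaction quotient is Q = [Fe²⁺(aq)] / [Hg²⁺(aq)].
Substituting the known concentrations and solving, log [Fe²⁺(aq)] = −1.291 and [Fe²⁺(aq)] = 0.051 M.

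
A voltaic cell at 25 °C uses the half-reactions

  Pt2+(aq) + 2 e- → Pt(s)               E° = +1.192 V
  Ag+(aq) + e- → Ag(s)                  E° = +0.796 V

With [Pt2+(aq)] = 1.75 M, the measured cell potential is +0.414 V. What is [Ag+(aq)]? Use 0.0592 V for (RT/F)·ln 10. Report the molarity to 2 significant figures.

With Pt²⁺/Pt at the cathode and Ag⁺/Ag at the anode, E°cell = +1.192 − (+0.796) = +0.396 V (n = 2).
Since E = E° − (0.0592/n)·log Q, log Q = n(E° − E)/0.0592 = −0.608.
Balancing electrons gives Pt2+(aq) + 2 Ag(s) → Pt(s) + 2 Ag+(aq); thus Q = [Ag+(aq)]^2 / [Pt2+(aq)].
Solving for the unknown gives log [Ag+(aq)] = −0.182, so [Ag+(aq)] ≈ 0.66 M.

0.66 M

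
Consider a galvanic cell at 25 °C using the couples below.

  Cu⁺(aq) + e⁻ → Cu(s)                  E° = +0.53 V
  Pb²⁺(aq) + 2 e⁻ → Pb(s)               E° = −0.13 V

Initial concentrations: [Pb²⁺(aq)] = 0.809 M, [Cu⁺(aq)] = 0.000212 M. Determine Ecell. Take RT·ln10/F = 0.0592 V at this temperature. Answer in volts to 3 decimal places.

+0.445 V

Since E°(Cu⁺/Cu) > E°(Pb²⁺/Pb), Cu⁺/Cu serves as the cathode.
E°cell = E°cat − E°an = +0.53 − (−0.13) = +0.66 V; n = 2.
Balancing gives 2 Cu⁺(aq) + Pb(s) → 2 Cu(s) + Pb²⁺(aq); hence Q = [Pb²⁺(aq)] / [Cu⁺(aq)]^2 = 1.8×10^7 (log Q = 7.255).
By the Nernst equation, E = +0.66 − (0.0592/2)·(7.255) = +0.445 V.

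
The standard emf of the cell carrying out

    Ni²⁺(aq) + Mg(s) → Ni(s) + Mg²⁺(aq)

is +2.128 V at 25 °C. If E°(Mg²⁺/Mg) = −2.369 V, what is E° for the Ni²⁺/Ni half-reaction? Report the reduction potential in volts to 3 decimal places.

−0.241 V

In the reaction as written the Ni²⁺/Ni couple is reduced (cathode) and Mg²⁺/Mg is oxidized (anode), so E°cell = E°(Ni²⁺/Ni) − E°(Mg²⁺/Mg).
E°(Ni²⁺/Ni) = E°cell + E°(anode) = +2.128 + (−2.369) = −0.241 V.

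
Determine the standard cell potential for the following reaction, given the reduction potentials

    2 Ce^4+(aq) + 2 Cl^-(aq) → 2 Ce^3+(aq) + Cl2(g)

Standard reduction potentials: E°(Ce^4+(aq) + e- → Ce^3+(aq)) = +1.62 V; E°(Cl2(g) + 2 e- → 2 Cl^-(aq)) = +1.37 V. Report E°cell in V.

+0.25 V

In the reaction as written, Ce^4+(aq) is reduced (cathode) and Cl2(g) is produced by oxidation at the anode.
E°cell = E°(cathode) − E°(anode) = +1.62 − (+1.37) = +0.25 V.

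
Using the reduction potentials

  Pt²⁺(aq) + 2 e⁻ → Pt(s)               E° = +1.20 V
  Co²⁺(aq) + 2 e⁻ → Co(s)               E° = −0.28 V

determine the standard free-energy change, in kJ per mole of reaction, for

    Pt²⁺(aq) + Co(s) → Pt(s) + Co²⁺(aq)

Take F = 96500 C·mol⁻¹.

In the reaction as written Pt²⁺(aq) is reduced, so the Pt²⁺/Pt couple is the cathode and Co²⁺/Co is the anode.
E°cell = +1.20 − (−0.28) = +1.48 V; balancing electrons gives n = 2.
ΔG° = −nFE°cell = −(2)(96500)(+1.48) J/mol = −286 kJ/mol.

−286 kJ/mol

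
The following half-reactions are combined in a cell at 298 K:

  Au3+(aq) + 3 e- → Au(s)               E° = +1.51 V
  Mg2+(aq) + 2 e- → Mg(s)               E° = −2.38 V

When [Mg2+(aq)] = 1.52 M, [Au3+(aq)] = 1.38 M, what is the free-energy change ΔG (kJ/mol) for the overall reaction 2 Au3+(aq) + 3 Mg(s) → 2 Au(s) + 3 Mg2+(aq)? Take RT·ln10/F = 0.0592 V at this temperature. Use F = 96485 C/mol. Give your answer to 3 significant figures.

The standard cell potential is +1.51 − (−2.38) = +3.89 V, with n = 6 electrons in the balanced equation.
Q = [Mg2+(aq)]^3 / [Au3+(aq)]^2 = 1.84, so log Q = 0.266 and E = +3.89 − (0.0592/6)(0.266) = +3.8874 V.
Then ΔG = −nFE = −6 × 96485 × +3.8874 J/mol = −2250 kJ/mol.

−2250 kJ/mol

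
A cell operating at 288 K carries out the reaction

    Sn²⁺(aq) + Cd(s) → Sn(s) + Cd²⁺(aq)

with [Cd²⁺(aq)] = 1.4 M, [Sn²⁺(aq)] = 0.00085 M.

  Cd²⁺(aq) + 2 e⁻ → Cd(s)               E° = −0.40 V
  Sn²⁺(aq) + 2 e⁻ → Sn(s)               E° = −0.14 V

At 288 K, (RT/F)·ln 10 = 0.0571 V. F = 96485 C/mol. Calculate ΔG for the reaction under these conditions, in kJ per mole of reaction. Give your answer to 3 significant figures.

−32.5 kJ/mol

E°cell = −0.14 − (−0.40) = +0.26 V; the balanced reaction transfers n = 2 electrons.
Here Q = [Cd²⁺(aq)] / [Sn²⁺(aq)] = 1.65×10^3 (log Q = 3.217), giving E = +0.26 − (0.0571/2)·(3.217) = +0.1682 V.
Finally ΔG = −nFE = −(2)(96485 C/mol)(+0.1682 V) = −32.5 kJ/mol.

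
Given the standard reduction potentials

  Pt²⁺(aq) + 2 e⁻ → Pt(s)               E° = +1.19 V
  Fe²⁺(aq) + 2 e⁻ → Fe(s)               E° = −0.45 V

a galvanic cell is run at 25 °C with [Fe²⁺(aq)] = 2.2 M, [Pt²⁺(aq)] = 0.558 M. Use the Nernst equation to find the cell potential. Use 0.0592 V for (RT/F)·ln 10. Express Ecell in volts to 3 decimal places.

+1.622 V

Since E°(Pt²⁺/Pt) > E°(Fe²⁺/Fe), Pt²⁺/Pt serves as the cathode.
E°cell = +1.19 − (−0.45) = +1.64 V, with n = 2 electrons transferred.
Balancing gives Pt²⁺(aq) + Fe(s) → Pt(s) + Fe²⁺(aq); hence Q = [Fe²⁺(aq)] / [Pt²⁺(aq)] = 3.94 (log Q = 0.596).
Applying E = E° − (RT ln10/nF)·log Q gives +1.64 − (0.0592/2)(0.596) = +1.622 V.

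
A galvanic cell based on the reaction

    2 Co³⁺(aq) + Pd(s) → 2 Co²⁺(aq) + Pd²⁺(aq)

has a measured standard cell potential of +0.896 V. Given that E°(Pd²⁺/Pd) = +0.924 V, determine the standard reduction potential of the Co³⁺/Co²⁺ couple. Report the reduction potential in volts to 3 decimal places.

In the reaction as written the Co³⁺/Co²⁺ couple is reduced (cathode) and Pd²⁺/Pd is oxidized (anode), so E°cell = E°(Co³⁺/Co²⁺) − E°(Pd²⁺/Pd).
E°(Co³⁺/Co²⁺) = E°cell + E°(anode) = +0.896 + (+0.924) = +1.820 V.

+1.820 V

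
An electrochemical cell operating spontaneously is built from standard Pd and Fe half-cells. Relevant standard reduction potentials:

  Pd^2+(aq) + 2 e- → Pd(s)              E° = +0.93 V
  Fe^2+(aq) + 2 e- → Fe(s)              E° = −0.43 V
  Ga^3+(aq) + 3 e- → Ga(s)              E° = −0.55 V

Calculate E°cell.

+1.36 V

Of the two couples in this cell, the one with the more positive reduction potential is reduced at the cathode: here that is Pd²⁺/Pd (+0.93 V); Fe²⁺/Fe (−0.43 V) is the anode.
E°cell = E°(cathode) − E°(anode) = +0.93 − (−0.43) = +1.36 V.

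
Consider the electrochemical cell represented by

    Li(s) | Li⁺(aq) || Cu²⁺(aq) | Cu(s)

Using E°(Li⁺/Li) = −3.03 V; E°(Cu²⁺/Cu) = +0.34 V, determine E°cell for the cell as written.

By convention the left-hand electrode in cell notation is the anode (oxidation) and the right-hand electrode is the cathode (reduction).
E°cell = E°(right) − E°(left) = +0.34 − (−3.03) = +3.37 V.

+3.37 V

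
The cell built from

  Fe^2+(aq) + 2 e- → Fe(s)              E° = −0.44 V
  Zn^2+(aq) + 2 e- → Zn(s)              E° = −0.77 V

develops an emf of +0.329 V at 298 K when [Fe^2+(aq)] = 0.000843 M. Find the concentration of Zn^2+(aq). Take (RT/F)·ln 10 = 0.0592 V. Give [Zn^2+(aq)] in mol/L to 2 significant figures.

0.00091 M

Fe²⁺/Fe is the cathode (higher E°); E°cell = −0.44 − (−0.77) = +0.33 V with n = 2.
From the Nernst equation, log Q = n(E° − E)/0.0592 = 2·(+0.33 − (+0.329))/0.0592 = 0.034.
Balancing electrons gives Fe^2+(aq) + Zn(s) → Fe(s) + Zn^2+(aq); thus Q = [Zn^2+(aq)] / [Fe^2+(aq)].
Substituting the known concentrations and solving, log [Zn^2+(aq)] = −3.040 and [Zn^2+(aq)] = 0.00091 M.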